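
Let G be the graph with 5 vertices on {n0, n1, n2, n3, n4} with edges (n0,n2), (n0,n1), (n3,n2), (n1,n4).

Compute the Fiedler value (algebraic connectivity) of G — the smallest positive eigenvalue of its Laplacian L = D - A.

Degrees: deg(n0) = 2, deg(n1) = 2, deg(n2) = 2, deg(n3) = 1, deg(n4) = 1.
L = D − A with rows/columns ordered (n0, n1, n2, n3, n4):
  [ 2, -1, -1,  0,  0]
  [-1,  2,  0,  0, -1]
  [-1,  0,  2, -1,  0]
  [ 0,  0, -1,  1,  0]
  [ 0, -1,  0,  0,  1]
Characteristic polynomial: det(λI − L) = λ(λ² − 3λ + 1)(λ² − 5λ + 5).
Roots: λ = 0; (λ² − 3λ + 1) = 0 ⇒ λ = (3 ± √5)/2 ≈ 0.382, 2.618; (λ² − 5λ + 5) = 0 ⇒ λ = (5 ± √5)/2 ≈ 1.382, 3.618.
(Check: the roots sum (with multiplicity) to 8, matching trace L = Σdeg = 2·4 = 8.)
Laplacian eigenvalues: [0.0, 0.382, 1.382, 2.618, 3.618]. Algebraic connectivity (smallest non-zero eigenvalue) = 0.382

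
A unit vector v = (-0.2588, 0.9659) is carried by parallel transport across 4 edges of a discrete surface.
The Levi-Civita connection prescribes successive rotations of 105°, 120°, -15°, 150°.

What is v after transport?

Total rotation: 105° + 120° + (-15°) + 150° = 360° ≡ 0° (mod 360°). Final vector: (-0.2588, 0.9659)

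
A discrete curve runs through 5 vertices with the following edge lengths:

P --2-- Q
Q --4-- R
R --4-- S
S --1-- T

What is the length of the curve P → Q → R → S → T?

Arc length = 2 + 4 + 4 + 1 = 11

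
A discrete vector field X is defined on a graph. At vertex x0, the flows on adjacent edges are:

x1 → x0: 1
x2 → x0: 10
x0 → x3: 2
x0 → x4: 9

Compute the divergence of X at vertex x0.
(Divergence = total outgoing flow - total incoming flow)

Divergence = sum of outgoing flows = (-1) + (-10) + 2 + 9 = 0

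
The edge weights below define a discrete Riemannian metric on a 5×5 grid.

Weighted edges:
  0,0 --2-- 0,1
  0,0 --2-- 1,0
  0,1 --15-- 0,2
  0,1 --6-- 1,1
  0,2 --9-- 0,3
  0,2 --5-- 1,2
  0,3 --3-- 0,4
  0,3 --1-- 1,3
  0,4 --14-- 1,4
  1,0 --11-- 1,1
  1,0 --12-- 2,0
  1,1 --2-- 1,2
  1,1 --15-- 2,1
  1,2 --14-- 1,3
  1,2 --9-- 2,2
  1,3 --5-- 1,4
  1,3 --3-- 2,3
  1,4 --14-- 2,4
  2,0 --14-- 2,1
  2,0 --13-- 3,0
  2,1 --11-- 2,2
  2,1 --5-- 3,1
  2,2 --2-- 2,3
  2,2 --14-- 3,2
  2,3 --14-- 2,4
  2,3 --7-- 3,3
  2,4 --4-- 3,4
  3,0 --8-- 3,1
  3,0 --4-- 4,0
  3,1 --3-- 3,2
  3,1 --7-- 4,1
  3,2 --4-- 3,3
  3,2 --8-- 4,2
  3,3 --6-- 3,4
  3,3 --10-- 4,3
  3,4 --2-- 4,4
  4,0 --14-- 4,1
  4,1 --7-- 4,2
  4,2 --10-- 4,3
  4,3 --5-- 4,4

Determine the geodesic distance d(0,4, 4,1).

Shortest path: 0,4 → 0,3 → 1,3 → 2,3 → 3,3 → 3,2 → 3,1 → 4,1, total weight = 28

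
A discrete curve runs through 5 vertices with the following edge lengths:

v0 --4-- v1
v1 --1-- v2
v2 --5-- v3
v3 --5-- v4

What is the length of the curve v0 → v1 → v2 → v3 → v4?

Arc length = 4 + 1 + 5 + 5 = 15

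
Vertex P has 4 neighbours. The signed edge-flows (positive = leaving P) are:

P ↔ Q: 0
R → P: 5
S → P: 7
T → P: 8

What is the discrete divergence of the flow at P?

Divergence = sum of outgoing flows = 0 + (-5) + (-7) + (-8) = -20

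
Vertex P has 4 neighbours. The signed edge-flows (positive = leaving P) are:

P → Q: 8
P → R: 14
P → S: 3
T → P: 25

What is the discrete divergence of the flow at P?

Divergence = sum of outgoing flows = 8 + 14 + 3 + (-25) = 0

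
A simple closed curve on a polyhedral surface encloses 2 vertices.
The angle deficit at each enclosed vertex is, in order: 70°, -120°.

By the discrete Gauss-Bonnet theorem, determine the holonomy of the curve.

Holonomy = total enclosed curvature = 70° + (-120°) = -50°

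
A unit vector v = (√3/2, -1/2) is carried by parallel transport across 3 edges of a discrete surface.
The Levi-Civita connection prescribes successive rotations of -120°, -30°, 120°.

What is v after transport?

Total rotation: (-120°) + (-30°) + 120° = -30°. Final vector: (0.5000, -0.8660)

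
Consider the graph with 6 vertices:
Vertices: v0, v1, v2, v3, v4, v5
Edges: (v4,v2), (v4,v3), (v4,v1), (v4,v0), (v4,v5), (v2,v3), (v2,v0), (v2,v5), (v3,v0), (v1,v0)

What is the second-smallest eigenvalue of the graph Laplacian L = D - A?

Degrees: deg(v0) = 4, deg(v1) = 2, deg(v2) = 4, deg(v3) = 3, deg(v4) = 5, deg(v5) = 2.
L = D − A with rows/columns ordered (v0, v1, v2, v3, v4, v5):
  [ 4, -1, -1, -1, -1,  0]
  [-1,  2,  0,  0, -1,  0]
  [-1,  0,  4, -1, -1, -1]
  [-1,  0, -1,  3, -1,  0]
  [-1, -1, -1, -1,  5, -1]
  [ 0,  0, -1,  0, -1,  2]
Characteristic polynomial: det(λI − L) = λ(λ² − 7λ + 9)(λ² − 7λ + 11)(λ − 6).
Roots: λ = 0; (λ² − 7λ + 9) = 0 ⇒ λ = (7 ± √13)/2 ≈ 1.6972, 5.3028; (λ² − 7λ + 11) = 0 ⇒ λ = (7 ± √5)/2 ≈ 2.382, 4.618; (λ − 6) = 0 ⇒ λ = 6.
(Check: the roots sum (with multiplicity) to 20, matching trace L = Σdeg = 2·10 = 20.)
Laplacian eigenvalues: [0.0, 1.6972, 2.382, 4.618, 5.3028, 6.0]. Algebraic connectivity (smallest non-zero eigenvalue) = 1.6972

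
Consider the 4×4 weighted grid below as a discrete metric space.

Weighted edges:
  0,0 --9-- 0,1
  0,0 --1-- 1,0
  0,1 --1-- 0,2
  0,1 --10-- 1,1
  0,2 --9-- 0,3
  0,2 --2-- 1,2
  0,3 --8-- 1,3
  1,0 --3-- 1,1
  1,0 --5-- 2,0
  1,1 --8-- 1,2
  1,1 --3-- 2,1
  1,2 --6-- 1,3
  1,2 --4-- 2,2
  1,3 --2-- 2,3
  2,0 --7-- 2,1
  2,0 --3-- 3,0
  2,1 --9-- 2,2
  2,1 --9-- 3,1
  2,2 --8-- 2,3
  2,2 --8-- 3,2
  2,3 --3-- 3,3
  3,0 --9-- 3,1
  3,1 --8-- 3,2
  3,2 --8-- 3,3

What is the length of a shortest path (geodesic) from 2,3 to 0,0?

Shortest path: 2,3 → 1,3 → 1,2 → 0,2 → 0,1 → 0,0, total weight = 20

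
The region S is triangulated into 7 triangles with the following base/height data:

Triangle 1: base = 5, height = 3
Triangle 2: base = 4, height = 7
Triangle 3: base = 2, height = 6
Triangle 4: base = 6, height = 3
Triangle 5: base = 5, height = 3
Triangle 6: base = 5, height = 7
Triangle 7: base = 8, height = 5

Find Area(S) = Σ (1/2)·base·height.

(1/2)×5×3 + (1/2)×4×7 + (1/2)×2×6 + (1/2)×6×3 + (1/2)×5×3 + (1/2)×5×7 + (1/2)×8×5 = 81.5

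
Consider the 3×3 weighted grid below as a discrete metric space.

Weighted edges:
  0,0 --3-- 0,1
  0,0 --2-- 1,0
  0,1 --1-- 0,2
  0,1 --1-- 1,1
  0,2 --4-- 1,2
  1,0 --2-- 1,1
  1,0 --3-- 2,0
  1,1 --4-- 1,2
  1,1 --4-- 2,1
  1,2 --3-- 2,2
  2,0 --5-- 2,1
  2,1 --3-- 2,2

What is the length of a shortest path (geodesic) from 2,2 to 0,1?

Shortest path: 2,2 → 1,2 → 0,2 → 0,1, total weight = 8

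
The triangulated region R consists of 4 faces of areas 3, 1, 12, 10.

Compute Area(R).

3 + 1 + 12 + 10 = 26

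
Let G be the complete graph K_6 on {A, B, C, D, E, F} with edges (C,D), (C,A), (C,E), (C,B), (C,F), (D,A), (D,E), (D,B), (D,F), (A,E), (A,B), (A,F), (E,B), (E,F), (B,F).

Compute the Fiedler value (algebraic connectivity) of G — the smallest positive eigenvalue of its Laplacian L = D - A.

For the complete graph K_n, L = nI − J (J = all-ones matrix). J has eigenvalues n (once, eigenvector 𝟙) and 0 (multiplicity n−1), so L has eigenvalues 0 (once) and n (multiplicity n−1). Here n = 6: eigenvalue 0 once and 6 with multiplicity 5.
Laplacian eigenvalues: [0.0, 6.0, 6.0, 6.0, 6.0, 6.0]. Algebraic connectivity (smallest non-zero eigenvalue) = 6.0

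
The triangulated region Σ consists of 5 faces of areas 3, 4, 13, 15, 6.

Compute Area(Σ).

3 + 4 + 13 + 15 + 6 = 41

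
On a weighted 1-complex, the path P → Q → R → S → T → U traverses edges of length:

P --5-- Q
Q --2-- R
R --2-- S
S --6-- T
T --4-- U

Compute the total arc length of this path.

Arc length = 5 + 2 + 2 + 6 + 4 = 19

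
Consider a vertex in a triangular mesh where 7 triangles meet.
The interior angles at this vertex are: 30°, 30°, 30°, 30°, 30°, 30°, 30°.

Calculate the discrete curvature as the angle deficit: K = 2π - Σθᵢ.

Sum of angles = 210°. K = 360° - 210° = 150° = 5π/6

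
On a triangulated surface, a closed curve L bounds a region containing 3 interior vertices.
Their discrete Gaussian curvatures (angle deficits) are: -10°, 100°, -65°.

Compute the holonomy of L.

Holonomy = total enclosed curvature = (-10°) + 100° + (-65°) = 25°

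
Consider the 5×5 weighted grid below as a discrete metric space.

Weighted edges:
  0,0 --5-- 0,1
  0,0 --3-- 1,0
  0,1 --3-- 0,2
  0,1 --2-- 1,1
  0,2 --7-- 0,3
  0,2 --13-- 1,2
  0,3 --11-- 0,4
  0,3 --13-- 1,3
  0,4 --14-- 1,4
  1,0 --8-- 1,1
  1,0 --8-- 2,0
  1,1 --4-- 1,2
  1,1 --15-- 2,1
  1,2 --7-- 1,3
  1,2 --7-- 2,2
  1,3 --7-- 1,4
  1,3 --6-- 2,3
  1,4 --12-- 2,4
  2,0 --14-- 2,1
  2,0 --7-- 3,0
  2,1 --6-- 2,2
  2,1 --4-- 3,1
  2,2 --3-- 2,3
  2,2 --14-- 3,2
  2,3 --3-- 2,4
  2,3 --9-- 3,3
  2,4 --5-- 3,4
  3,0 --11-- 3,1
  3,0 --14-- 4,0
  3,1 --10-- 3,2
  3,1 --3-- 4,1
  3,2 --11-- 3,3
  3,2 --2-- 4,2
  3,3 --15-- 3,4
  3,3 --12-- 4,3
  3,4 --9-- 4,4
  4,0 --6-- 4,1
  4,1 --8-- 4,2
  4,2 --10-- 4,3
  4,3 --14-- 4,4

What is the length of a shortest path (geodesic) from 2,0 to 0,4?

Shortest path: 2,0 → 1,0 → 0,0 → 0,1 → 0,2 → 0,3 → 0,4, total weight = 37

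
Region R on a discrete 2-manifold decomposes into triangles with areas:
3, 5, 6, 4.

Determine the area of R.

3 + 5 + 6 + 4 = 18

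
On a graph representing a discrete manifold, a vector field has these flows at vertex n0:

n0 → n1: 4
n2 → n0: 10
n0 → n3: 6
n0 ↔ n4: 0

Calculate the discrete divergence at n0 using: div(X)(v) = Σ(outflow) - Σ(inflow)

Divergence = sum of outgoing flows = 4 + (-10) + 6 + 0 = 0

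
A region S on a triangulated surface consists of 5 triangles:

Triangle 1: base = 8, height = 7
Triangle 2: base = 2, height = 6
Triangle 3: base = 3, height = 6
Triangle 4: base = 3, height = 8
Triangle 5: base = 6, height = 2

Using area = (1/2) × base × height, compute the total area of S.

(1/2)×8×7 + (1/2)×2×6 + (1/2)×3×6 + (1/2)×3×8 + (1/2)×6×2 = 61.0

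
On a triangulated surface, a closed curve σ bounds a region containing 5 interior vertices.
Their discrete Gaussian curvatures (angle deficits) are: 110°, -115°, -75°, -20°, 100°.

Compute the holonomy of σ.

Holonomy = total enclosed curvature = 110° + (-115°) + (-75°) + (-20°) + 100° = 0°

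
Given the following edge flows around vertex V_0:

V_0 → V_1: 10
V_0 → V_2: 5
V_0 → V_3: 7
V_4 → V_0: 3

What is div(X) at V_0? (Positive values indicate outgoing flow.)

Divergence = sum of outgoing flows = 10 + 5 + 7 + (-3) = 19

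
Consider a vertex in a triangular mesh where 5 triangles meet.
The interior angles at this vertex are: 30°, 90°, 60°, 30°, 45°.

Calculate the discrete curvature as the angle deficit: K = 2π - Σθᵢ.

Sum of angles = 255°. K = 360° - 255° = 105°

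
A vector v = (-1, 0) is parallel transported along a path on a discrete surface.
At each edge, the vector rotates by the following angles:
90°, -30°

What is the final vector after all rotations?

Total rotation: 90° + (-30°) = 60°. Final vector: (-0.5000, -0.8660)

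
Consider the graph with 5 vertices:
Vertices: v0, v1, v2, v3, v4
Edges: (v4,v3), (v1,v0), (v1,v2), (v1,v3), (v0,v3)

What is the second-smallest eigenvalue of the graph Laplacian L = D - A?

Degrees: deg(v0) = 2, deg(v1) = 3, deg(v2) = 1, deg(v3) = 3, deg(v4) = 1.
L = D − A with rows/columns ordered (v0, v1, v2, v3, v4):
  [ 2, -1,  0, -1,  0]
  [-1,  3, -1, -1,  0]
  [ 0, -1,  1,  0,  0]
  [-1, -1,  0,  3, -1]
  [ 0,  0,  0, -1,  1]
Characteristic polynomial: det(λI − L) = λ(λ² − 5λ + 3)(λ² − 5λ + 5).
Roots: λ = 0; (λ² − 5λ + 3) = 0 ⇒ λ = (5 ± √13)/2 ≈ 0.6972, 4.3028; (λ² − 5λ + 5) = 0 ⇒ λ = (5 ± √5)/2 ≈ 1.382, 3.618.
(Check: the roots sum (with multiplicity) to 10, matching trace L = Σdeg = 2·5 = 10.)
Laplacian eigenvalues: [0.0, 0.6972, 1.382, 3.618, 4.3028]. Algebraic connectivity (smallest non-zero eigenvalue) = 0.6972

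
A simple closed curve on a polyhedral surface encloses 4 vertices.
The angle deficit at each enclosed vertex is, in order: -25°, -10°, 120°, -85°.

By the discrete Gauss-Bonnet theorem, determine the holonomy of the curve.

Holonomy = total enclosed curvature = (-25°) + (-10°) + 120° + (-85°) = 0°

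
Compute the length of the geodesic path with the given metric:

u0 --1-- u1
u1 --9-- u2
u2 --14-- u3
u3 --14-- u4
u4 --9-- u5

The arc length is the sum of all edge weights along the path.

Arc length = 1 + 9 + 14 + 14 + 9 = 47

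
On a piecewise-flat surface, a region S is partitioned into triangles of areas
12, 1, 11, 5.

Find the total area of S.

12 + 1 + 11 + 5 = 29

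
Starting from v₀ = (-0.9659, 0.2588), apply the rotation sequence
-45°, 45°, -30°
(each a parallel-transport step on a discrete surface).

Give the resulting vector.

Total rotation: (-45°) + 45° + (-30°) = -30°. Final vector: (-0.7071, 0.7071)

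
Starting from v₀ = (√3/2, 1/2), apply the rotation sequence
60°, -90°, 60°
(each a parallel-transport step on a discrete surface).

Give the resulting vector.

Total rotation: 60° + (-90°) + 60° = 30°. Final vector: (0.5000, 0.8660)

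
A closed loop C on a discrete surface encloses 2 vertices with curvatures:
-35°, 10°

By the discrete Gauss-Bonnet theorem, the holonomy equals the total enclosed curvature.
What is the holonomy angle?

Holonomy = total enclosed curvature = (-35°) + 10° = -25°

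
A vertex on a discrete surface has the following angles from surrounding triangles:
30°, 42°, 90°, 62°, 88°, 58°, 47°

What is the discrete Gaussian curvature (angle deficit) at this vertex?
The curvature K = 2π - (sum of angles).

Sum of angles = 417°. K = 360° - 417° = -57° = -19π/60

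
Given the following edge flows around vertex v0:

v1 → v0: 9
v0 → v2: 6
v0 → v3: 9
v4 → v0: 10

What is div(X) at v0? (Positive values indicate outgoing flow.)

Divergence = sum of outgoing flows = (-9) + 6 + 9 + (-10) = -4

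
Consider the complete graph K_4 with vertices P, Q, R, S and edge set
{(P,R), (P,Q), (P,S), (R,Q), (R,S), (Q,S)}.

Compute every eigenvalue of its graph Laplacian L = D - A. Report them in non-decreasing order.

For the complete graph K_n, L = nI − J (J = all-ones matrix). J has eigenvalues n (once, eigenvector 𝟙) and 0 (multiplicity n−1), so L has eigenvalues 0 (once) and n (multiplicity n−1). Here n = 4: eigenvalue 0 once and 4 with multiplicity 3.
Laplacian eigenvalues (increasing order): [0.0, 4.0, 4.0, 4.0]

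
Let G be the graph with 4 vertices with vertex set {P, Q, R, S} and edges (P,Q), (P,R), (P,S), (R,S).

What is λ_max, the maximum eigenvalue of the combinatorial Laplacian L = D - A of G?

Degrees: deg(P) = 3, deg(Q) = 1, deg(R) = 2, deg(S) = 2.
L = D − A with rows/columns ordered (P, Q, R, S):
  [ 3, -1, -1, -1]
  [-1,  1,  0,  0]
  [-1,  0,  2, -1]
  [-1,  0, -1,  2]
Characteristic polynomial: det(λI − L) = λ(λ − 1)(λ − 3)(λ − 4).
Roots: λ = 0; (λ − 1) = 0 ⇒ λ = 1; (λ − 3) = 0 ⇒ λ = 3; (λ − 4) = 0 ⇒ λ = 4.
(Check: the roots sum (with multiplicity) to 8, matching trace L = Σdeg = 2·4 = 8.)
Laplacian eigenvalues: [0.0, 1.0, 3.0, 4.0]. Largest eigenvalue (spectral radius) = 4.0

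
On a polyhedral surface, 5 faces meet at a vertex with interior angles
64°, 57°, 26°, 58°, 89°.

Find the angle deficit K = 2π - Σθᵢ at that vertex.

Sum of angles = 294°. K = 360° - 294° = 66° = 11π/30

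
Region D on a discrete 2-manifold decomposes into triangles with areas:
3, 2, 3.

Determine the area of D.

3 + 2 + 3 = 8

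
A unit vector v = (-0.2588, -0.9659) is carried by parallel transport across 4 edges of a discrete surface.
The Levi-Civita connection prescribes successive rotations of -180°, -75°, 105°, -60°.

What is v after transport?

Total rotation: (-180°) + (-75°) + 105° + (-60°) = -210° ≡ 150° (mod 360°). Final vector: (0.7071, 0.7071)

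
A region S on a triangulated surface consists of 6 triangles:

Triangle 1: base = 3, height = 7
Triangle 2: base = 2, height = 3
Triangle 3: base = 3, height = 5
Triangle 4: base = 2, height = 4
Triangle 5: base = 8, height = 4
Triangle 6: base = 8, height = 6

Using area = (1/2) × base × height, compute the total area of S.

(1/2)×3×7 + (1/2)×2×3 + (1/2)×3×5 + (1/2)×2×4 + (1/2)×8×4 + (1/2)×8×6 = 65.0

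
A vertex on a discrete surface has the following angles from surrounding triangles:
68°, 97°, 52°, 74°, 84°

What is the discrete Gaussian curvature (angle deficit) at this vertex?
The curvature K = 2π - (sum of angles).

Sum of angles = 375°. K = 360° - 375° = -15° = -π/12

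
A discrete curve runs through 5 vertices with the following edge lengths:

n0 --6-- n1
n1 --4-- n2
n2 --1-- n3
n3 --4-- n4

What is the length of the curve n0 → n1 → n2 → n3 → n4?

Arc length = 6 + 4 + 1 + 4 = 15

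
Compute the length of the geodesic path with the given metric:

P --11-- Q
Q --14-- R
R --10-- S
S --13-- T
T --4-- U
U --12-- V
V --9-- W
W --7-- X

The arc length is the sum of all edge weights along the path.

Arc length = 11 + 14 + 10 + 13 + 4 + 12 + 9 + 7 = 80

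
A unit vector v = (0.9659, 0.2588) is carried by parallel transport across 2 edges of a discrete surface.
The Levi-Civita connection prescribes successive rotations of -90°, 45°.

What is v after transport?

Total rotation: (-90°) + 45° = -45°. Final vector: (0.8660, -0.5000)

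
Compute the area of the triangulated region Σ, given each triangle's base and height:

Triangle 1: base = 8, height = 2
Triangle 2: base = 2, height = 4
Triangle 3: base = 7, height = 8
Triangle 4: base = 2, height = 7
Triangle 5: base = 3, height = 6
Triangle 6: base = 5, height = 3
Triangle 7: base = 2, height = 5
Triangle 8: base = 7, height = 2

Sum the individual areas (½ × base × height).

(1/2)×8×2 + (1/2)×2×4 + (1/2)×7×8 + (1/2)×2×7 + (1/2)×3×6 + (1/2)×5×3 + (1/2)×2×5 + (1/2)×7×2 = 75.5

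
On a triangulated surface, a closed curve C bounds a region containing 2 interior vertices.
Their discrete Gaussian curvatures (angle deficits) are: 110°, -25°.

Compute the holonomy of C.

Holonomy = total enclosed curvature = 110° + (-25°) = 85°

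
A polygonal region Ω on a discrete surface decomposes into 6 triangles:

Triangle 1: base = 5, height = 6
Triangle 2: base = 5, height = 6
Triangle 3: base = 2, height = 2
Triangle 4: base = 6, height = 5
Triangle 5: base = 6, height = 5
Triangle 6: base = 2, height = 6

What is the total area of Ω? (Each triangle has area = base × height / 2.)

(1/2)×5×6 + (1/2)×5×6 + (1/2)×2×2 + (1/2)×6×5 + (1/2)×6×5 + (1/2)×2×6 = 68.0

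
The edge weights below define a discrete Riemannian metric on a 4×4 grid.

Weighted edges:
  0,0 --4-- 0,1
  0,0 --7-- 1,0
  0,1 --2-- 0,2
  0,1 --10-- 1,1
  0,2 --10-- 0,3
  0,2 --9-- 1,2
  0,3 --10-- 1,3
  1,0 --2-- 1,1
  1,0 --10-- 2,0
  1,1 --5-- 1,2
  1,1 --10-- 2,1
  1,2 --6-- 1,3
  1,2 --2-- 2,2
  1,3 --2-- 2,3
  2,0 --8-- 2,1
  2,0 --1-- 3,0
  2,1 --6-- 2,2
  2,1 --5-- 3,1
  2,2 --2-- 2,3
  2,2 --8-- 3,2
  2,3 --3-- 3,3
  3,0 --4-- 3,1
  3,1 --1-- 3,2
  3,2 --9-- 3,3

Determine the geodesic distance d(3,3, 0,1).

Shortest path: 3,3 → 2,3 → 2,2 → 1,2 → 0,2 → 0,1, total weight = 18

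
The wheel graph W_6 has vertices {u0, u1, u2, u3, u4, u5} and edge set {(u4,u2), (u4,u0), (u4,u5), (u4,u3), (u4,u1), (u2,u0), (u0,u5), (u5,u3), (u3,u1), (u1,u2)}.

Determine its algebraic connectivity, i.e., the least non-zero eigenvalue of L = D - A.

The wheel W_6 is the join K_1 ∨ C_5 (a hub joined to every vertex of a cycle of length 5). For a join G ∨ H (G on p vertices, H on q vertices) the Laplacian spectrum is 0, p+q, the eigenvalues of L(G) other than one 0 each shifted by +q, and the eigenvalues of L(H) other than one 0 each shifted by +p. With G = K_1 (p = 1, nothing left after dropping its 0) and H = C_5 (q = 5, eigenvalues 2 − 2cos(2πk/5), k = 0, …, 4; drop k = 0), the spectrum of W_6 is 0, 6, and 1 + (2 − 2cos(2πk/5)) = 3 − 2cos(2πk/5) for k = 1, …, 4:
k=1: 3 − 2cos(2π/5) = 2.382; k=2: 3 − 2cos(4π/5) = 4.618; k=3: 3 − 2cos(6π/5) = 4.618; k=4: 3 − 2cos(8π/5) = 2.382.
Laplacian eigenvalues: [0.0, 2.382, 2.382, 4.618, 4.618, 6.0]. Algebraic connectivity (smallest non-zero eigenvalue) = 2.382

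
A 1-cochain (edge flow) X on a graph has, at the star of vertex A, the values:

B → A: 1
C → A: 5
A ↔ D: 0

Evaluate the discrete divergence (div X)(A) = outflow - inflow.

Divergence = sum of outgoing flows = (-1) + (-5) + 0 = -6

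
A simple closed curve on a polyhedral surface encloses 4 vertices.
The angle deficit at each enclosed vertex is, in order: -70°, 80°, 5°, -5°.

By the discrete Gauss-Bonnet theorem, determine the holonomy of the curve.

Holonomy = total enclosed curvature = (-70°) + 80° + 5° + (-5°) = 10°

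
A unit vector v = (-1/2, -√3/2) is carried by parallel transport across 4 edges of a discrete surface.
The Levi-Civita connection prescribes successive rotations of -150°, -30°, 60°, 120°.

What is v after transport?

Total rotation: (-150°) + (-30°) + 60° + 120° = 0°. Final vector: (-0.5000, -0.8660)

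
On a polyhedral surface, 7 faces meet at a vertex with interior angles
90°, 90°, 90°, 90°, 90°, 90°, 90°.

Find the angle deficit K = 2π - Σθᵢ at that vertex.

Sum of angles = 630°. K = 360° - 630° = -270° = -3π/2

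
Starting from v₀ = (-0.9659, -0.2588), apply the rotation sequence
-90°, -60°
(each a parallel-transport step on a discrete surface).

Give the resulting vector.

Total rotation: (-90°) + (-60°) = -150°. Final vector: (0.7071, 0.7071)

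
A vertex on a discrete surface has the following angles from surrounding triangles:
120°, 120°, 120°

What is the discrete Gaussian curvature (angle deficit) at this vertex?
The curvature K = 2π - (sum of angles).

Sum of angles = 360°. K = 360° - 360° = 0° = 0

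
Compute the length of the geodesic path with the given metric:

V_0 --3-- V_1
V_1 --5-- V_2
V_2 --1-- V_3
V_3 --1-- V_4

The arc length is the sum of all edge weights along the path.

Arc length = 3 + 5 + 1 + 1 = 10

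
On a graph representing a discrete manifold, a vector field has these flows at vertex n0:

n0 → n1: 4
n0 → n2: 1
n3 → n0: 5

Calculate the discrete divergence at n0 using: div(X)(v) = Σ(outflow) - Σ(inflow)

Divergence = sum of outgoing flows = 4 + 1 + (-5) = 0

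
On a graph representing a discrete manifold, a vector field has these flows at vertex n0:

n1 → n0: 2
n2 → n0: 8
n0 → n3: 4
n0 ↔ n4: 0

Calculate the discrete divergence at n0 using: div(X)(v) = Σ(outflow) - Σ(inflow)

Divergence = sum of outgoing flows = (-2) + (-8) + 4 + 0 = -6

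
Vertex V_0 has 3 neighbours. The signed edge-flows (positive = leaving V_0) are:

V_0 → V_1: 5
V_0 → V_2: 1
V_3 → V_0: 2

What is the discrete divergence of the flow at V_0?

Divergence = sum of outgoing flows = 5 + 1 + (-2) = 4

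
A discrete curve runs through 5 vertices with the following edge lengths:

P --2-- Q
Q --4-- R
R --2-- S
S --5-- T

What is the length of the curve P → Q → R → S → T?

Arc length = 2 + 4 + 2 + 5 = 13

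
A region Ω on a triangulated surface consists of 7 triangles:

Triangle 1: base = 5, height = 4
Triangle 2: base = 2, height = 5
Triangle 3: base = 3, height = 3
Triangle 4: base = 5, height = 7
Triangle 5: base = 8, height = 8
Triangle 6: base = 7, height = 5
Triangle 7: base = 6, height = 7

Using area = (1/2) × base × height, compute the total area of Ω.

(1/2)×5×4 + (1/2)×2×5 + (1/2)×3×3 + (1/2)×5×7 + (1/2)×8×8 + (1/2)×7×5 + (1/2)×6×7 = 107.5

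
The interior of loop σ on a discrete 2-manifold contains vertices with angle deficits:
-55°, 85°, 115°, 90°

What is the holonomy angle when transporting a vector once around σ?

Holonomy = total enclosed curvature = (-55°) + 85° + 115° + 90° = 235°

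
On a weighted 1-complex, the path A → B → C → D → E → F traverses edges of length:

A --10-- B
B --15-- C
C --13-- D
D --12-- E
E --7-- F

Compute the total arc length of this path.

Arc length = 10 + 15 + 13 + 12 + 7 = 57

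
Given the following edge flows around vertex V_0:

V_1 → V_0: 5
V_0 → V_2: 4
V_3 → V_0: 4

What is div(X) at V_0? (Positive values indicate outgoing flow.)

Divergence = sum of outgoing flows = (-5) + 4 + (-4) = -5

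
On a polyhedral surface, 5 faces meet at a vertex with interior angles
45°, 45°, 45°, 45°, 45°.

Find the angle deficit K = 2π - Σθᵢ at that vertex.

Sum of angles = 225°. K = 360° - 225° = 135°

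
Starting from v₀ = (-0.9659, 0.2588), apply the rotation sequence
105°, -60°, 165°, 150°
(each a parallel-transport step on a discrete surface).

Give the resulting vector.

Total rotation: 105° + (-60°) + 165° + 150° = 360° ≡ 0° (mod 360°). Final vector: (-0.9659, 0.2588)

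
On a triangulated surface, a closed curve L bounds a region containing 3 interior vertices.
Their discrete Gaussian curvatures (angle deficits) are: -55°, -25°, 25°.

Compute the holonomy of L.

Holonomy = total enclosed curvature = (-55°) + (-25°) + 25° = -55°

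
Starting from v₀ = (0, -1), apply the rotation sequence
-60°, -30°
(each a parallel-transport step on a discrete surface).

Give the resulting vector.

Total rotation: (-60°) + (-30°) = -90°. Final vector: (-1, 0)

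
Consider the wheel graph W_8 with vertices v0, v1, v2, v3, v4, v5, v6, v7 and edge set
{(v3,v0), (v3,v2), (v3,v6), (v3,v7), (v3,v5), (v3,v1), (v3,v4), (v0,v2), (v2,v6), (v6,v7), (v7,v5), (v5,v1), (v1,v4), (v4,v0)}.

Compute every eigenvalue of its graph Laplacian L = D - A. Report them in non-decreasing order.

The wheel W_8 is the join K_1 ∨ C_7 (a hub joined to every vertex of a cycle of length 7). For a join G ∨ H (G on p vertices, H on q vertices) the Laplacian spectrum is 0, p+q, the eigenvalues of L(G) other than one 0 each shifted by +q, and the eigenvalues of L(H) other than one 0 each shifted by +p. With G = K_1 (p = 1, nothing left after dropping its 0) and H = C_7 (q = 7, eigenvalues 2 − 2cos(2πk/7), k = 0, …, 6; drop k = 0), the spectrum of W_8 is 0, 8, and 1 + (2 − 2cos(2πk/7)) = 3 − 2cos(2πk/7) for k = 1, …, 6:
k=1: 3 − 2cos(2π/7) = 1.753; k=2: 3 − 2cos(4π/7) = 3.445; k=3: 3 − 2cos(6π/7) = 4.8019; k=4: 3 − 2cos(8π/7) = 4.8019; k=5: 3 − 2cos(10π/7) = 3.445; k=6: 3 − 2cos(12π/7) = 1.753.
Laplacian eigenvalues (increasing order): [0.0, 1.753, 1.753, 3.445, 3.445, 4.8019, 4.8019, 8.0]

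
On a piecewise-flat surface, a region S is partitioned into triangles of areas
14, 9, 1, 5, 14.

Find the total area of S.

14 + 9 + 1 + 5 + 14 = 43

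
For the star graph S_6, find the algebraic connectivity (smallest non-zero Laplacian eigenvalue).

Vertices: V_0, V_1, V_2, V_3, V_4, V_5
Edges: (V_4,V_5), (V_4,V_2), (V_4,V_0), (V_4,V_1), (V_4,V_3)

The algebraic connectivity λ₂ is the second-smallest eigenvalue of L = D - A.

The star S_6 is the complete bipartite graph K_{1,5} (one hub of degree 5, 5 leaves of degree 1). The Laplacian spectrum of K_{p,q} is 0, p (multiplicity q−1), q (multiplicity p−1), p+q. With p = 1, q = 5: 0 once, 1 with multiplicity 4, and 6 once. (Check: trace L = sum of degrees = 10 = 4·1 + 6.)
Laplacian eigenvalues: [0.0, 1.0, 1.0, 1.0, 1.0, 6.0]. Algebraic connectivity (smallest non-zero eigenvalue) = 1.0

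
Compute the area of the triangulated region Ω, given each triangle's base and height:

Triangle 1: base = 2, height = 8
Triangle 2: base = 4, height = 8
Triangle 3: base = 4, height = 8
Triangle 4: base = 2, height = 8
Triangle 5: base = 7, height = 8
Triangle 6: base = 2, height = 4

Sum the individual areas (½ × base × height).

(1/2)×2×8 + (1/2)×4×8 + (1/2)×4×8 + (1/2)×2×8 + (1/2)×7×8 + (1/2)×2×4 = 80.0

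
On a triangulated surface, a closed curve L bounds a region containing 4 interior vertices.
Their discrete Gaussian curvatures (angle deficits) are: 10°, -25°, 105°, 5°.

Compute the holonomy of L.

Holonomy = total enclosed curvature = 10° + (-25°) + 105° + 5° = 95°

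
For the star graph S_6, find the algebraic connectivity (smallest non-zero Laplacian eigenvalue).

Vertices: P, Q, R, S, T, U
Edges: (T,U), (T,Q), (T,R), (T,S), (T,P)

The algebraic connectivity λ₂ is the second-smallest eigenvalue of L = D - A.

The star S_6 is the complete bipartite graph K_{1,5} (one hub of degree 5, 5 leaves of degree 1). The Laplacian spectrum of K_{p,q} is 0, p (multiplicity q−1), q (multiplicity p−1), p+q. With p = 1, q = 5: 0 once, 1 with multiplicity 4, and 6 once. (Check: trace L = sum of degrees = 10 = 4·1 + 6.)
Laplacian eigenvalues: [0.0, 1.0, 1.0, 1.0, 1.0, 6.0]. Algebraic connectivity (smallest non-zero eigenvalue) = 1.0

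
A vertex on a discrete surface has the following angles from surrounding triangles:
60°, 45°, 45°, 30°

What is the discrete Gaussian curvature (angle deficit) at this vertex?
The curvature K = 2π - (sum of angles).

Sum of angles = 180°. K = 360° - 180° = 180° = π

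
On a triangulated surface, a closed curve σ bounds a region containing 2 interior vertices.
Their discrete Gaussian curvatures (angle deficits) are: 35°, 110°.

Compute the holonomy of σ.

Holonomy = total enclosed curvature = 35° + 110° = 145°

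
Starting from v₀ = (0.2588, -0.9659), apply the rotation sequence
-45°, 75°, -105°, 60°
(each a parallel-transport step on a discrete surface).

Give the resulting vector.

Total rotation: (-45°) + 75° + (-105°) + 60° = -15°. Final vector: (0, -1)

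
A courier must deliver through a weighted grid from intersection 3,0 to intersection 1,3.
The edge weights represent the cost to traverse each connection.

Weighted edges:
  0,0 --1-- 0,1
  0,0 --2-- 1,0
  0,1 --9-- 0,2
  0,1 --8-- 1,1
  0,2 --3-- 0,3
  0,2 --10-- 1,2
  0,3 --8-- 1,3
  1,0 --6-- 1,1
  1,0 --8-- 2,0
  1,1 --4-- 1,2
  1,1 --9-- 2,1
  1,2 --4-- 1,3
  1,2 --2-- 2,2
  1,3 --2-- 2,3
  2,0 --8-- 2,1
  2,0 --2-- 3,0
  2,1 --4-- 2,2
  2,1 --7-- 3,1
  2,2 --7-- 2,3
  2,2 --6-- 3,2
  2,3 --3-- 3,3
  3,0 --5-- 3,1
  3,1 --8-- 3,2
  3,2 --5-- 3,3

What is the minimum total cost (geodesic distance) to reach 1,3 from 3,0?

Shortest path: 3,0 → 2,0 → 2,1 → 2,2 → 1,2 → 1,3, total weight = 20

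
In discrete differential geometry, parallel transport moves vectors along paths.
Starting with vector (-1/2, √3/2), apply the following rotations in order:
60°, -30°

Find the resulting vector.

Total rotation: 60° + (-30°) = 30°. Final vector: (-0.8660, 0.5000)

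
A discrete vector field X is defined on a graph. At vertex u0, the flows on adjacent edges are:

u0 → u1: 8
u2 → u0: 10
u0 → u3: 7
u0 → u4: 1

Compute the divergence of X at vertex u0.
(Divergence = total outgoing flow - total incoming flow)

Divergence = sum of outgoing flows = 8 + (-10) + 7 + 1 = 6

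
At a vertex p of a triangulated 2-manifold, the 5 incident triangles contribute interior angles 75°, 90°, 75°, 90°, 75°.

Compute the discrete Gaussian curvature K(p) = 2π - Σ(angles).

Sum of angles = 405°. K = 360° - 405° = -45° = -π/4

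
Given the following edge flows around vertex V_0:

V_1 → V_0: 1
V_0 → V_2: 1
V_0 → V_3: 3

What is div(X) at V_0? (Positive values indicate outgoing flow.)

Divergence = sum of outgoing flows = (-1) + 1 + 3 = 3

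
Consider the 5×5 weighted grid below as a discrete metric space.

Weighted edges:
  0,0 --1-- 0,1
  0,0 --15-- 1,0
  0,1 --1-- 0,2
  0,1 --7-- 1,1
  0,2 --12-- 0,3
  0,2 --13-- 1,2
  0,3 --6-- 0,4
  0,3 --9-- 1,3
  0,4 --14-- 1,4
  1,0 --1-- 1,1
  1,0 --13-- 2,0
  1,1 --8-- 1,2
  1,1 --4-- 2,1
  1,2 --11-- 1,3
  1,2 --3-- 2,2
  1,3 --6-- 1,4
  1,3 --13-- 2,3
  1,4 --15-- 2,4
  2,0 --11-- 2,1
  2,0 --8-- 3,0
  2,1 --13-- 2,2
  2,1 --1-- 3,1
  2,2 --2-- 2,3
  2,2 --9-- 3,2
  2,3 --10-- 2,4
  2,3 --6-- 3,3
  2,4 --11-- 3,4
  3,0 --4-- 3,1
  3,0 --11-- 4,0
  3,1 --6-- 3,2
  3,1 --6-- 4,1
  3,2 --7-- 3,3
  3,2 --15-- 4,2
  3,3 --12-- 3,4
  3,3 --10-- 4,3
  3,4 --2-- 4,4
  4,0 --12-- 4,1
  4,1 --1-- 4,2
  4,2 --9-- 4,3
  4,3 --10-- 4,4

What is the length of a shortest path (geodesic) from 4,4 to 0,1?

Shortest path: 4,4 → 4,3 → 4,2 → 4,1 → 3,1 → 2,1 → 1,1 → 0,1, total weight = 38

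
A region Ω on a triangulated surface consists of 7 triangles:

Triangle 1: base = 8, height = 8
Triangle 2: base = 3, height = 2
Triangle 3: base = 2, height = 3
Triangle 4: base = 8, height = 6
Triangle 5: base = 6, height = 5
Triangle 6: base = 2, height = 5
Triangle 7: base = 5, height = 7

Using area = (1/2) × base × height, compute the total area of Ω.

(1/2)×8×8 + (1/2)×3×2 + (1/2)×2×3 + (1/2)×8×6 + (1/2)×6×5 + (1/2)×2×5 + (1/2)×5×7 = 99.5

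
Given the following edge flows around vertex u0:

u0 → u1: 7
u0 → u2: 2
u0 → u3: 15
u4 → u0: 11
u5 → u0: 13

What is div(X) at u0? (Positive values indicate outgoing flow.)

Divergence = sum of outgoing flows = 7 + 2 + 15 + (-11) + (-13) = 0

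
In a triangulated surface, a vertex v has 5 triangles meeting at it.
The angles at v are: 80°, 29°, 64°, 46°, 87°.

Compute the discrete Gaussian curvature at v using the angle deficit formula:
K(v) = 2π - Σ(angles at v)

Sum of angles = 306°. K = 360° - 306° = 54° = 3π/10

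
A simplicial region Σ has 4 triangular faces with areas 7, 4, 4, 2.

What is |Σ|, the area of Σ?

7 + 4 + 4 + 2 = 17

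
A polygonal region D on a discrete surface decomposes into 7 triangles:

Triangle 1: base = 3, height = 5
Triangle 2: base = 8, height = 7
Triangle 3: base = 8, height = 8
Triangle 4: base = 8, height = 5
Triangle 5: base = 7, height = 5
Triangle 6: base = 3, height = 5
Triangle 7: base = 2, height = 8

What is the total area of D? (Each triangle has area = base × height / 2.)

(1/2)×3×5 + (1/2)×8×7 + (1/2)×8×8 + (1/2)×8×5 + (1/2)×7×5 + (1/2)×3×5 + (1/2)×2×8 = 120.5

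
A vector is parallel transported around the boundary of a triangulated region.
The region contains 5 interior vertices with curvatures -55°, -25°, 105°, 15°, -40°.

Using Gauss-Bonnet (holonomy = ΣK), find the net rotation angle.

Holonomy = total enclosed curvature = (-55°) + (-25°) + 105° + 15° + (-40°) = 0°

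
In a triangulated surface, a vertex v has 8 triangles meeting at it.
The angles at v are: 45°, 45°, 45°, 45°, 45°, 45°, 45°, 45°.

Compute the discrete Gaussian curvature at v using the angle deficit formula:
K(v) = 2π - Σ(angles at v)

Sum of angles = 360°. K = 360° - 360° = 0°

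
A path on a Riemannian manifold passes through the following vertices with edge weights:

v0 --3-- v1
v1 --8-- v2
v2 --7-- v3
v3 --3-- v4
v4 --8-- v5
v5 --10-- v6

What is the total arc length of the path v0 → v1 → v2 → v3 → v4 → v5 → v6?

Arc length = 3 + 8 + 7 + 3 + 8 + 10 = 39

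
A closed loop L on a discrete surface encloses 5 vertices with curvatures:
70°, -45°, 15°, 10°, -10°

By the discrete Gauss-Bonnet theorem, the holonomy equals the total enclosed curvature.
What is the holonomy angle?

Holonomy = total enclosed curvature = 70° + (-45°) + 15° + 10° + (-10°) = 40°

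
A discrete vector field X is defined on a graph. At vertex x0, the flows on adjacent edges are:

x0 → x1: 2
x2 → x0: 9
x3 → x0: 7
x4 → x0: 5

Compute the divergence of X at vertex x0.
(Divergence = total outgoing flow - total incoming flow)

Divergence = sum of outgoing flows = 2 + (-9) + (-7) + (-5) = -19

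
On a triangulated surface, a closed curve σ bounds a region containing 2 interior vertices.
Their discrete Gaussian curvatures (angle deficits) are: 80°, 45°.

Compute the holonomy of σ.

Holonomy = total enclosed curvature = 80° + 45° = 125°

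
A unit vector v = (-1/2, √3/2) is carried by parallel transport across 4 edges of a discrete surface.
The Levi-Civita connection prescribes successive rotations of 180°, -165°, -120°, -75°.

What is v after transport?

Total rotation: 180° + (-165°) + (-120°) + (-75°) = -180° ≡ 180° (mod 360°). Final vector: (0.5000, -0.8660)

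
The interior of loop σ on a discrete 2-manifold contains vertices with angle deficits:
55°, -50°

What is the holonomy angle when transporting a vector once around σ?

Holonomy = total enclosed curvature = 55° + (-50°) = 5°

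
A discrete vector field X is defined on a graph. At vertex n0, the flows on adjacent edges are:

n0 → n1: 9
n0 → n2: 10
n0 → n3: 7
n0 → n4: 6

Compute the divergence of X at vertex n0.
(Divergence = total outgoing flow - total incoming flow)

Divergence = sum of outgoing flows = 9 + 10 + 7 + 6 = 32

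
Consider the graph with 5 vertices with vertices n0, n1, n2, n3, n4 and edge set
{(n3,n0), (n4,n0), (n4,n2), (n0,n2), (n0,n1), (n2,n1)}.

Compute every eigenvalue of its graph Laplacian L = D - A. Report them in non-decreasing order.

Degrees: deg(n0) = 4, deg(n1) = 2, deg(n2) = 3, deg(n3) = 1, deg(n4) = 2.
L = D − A with rows/columns ordered (n0, n1, n2, n3, n4):
  [ 4, -1, -1, -1, -1]
  [-1,  2, -1,  0,  0]
  [-1, -1,  3,  0, -1]
  [-1,  0,  0,  1,  0]
  [-1,  0, -1,  0,  2]
Characteristic polynomial: det(λI − L) = λ(λ − 1)(λ − 2)(λ − 4)(λ − 5).
Roots: λ = 0; (λ − 1) = 0 ⇒ λ = 1; (λ − 2) = 0 ⇒ λ = 2; (λ − 4) = 0 ⇒ λ = 4; (λ − 5) = 0 ⇒ λ = 5.
(Check: the roots sum (with multiplicity) to 12, matching trace L = Σdeg = 2·6 = 12.)
Laplacian eigenvalues (increasing order): [0.0, 1.0, 2.0, 4.0, 5.0]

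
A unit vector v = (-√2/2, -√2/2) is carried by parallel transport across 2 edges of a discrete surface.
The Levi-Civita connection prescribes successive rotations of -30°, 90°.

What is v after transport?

Total rotation: (-30°) + 90° = 60°. Final vector: (0.2588, -0.9659)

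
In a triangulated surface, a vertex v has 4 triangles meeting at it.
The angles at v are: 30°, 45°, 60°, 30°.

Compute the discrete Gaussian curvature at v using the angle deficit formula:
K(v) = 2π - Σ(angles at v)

Sum of angles = 165°. K = 360° - 165° = 195° = 13π/12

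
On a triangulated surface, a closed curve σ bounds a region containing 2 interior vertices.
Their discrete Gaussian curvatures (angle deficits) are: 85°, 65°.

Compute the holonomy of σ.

Holonomy = total enclosed curvature = 85° + 65° = 150°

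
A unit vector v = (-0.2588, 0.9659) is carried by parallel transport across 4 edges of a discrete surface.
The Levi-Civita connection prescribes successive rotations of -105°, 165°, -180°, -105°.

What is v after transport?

Total rotation: (-105°) + 165° + (-180°) + (-105°) = -225° ≡ 135° (mod 360°). Final vector: (-0.5000, -0.8660)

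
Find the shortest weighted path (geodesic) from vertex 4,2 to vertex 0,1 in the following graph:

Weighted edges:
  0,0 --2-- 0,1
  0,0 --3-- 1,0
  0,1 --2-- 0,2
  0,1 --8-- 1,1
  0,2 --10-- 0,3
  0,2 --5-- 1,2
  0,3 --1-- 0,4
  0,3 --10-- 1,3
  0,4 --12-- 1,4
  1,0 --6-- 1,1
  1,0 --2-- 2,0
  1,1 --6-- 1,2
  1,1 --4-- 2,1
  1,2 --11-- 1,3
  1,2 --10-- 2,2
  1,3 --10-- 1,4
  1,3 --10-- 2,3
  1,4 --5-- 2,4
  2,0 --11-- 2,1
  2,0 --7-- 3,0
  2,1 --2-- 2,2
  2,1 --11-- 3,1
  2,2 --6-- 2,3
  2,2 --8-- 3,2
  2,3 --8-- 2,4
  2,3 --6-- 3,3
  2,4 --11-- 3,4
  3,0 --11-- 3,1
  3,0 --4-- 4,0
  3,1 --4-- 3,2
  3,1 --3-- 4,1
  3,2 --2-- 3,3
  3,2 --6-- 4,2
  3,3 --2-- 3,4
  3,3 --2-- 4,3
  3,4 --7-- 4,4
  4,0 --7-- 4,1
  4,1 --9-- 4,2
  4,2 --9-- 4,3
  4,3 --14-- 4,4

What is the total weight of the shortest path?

Shortest path: 4,2 → 3,2 → 2,2 → 2,1 → 1,1 → 0,1, total weight = 28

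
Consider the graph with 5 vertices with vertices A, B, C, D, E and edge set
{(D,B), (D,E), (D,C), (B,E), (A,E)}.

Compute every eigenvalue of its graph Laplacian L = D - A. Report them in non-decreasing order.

Degrees: deg(A) = 1, deg(B) = 2, deg(C) = 1, deg(D) = 3, deg(E) = 3.
L = D − A with rows/columns ordered (A, B, C, D, E):
  [ 1,  0,  0,  0, -1]
  [ 0,  2,  0, -1, -1]
  [ 0,  0,  1, -1,  0]
  [ 0, -1, -1,  3, -1]
  [-1, -1,  0, -1,  3]
Characteristic polynomial: det(λI − L) = λ(λ² − 5λ + 3)(λ² − 5λ + 5).
Roots: λ = 0; (λ² − 5λ + 3) = 0 ⇒ λ = (5 ± √13)/2 ≈ 0.6972, 4.3028; (λ² − 5λ + 5) = 0 ⇒ λ = (5 ± √5)/2 ≈ 1.382, 3.618.
(Check: the roots sum (with multiplicity) to 10, matching trace L = Σdeg = 2·5 = 10.)
Laplacian eigenvalues (increasing order): [0.0, 0.6972, 1.382, 3.618, 4.3028]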